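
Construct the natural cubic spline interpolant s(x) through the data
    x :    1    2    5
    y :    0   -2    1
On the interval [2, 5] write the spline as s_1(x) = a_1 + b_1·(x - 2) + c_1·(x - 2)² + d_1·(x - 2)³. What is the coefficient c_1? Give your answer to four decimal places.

Let M_i = s''(x_i). Step sizes h_i = 1, 3; slopes of the chords Δ_i = (y_(i+1) - y_i)/h_i = -2, 1.
  1·M_0 + 8·M_1 + 3·M_2 = 6(Δ_1 - Δ_0) = 18
Natural end conditions: M_0 = M_2 = 0.
Hence M_0 = 0, M_1 = 9/4, M_2 = 0.
On [2, 5], with s_1(x) = a_1 + b_1·(x - 2) + c_1·(x - 2)² + d_1·(x - 2)³: c_1 = M_1/2 = 9/8, d_1 = (M_2 - M_1)/(6h_1) = -1/8, b_1 = Δ_1 - h_1(2M_1 + M_2)/6 = -5/4.

1.1250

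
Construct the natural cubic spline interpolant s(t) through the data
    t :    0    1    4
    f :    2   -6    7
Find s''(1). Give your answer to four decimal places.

Let m_i = s''(x_i). Step sizes h_i = 1, 3; slopes of the chords Δ_i = (y_(i+1) - y_i)/h_i = -8, 13/3.
  1·m_0 + 8·m_1 + 3·m_2 = 6(Δ_1 - Δ_0) = 74
Natural end conditions: m_0 = m_2 = 0.
Forward elimination and back-substitution give m_0 = 0, m_1 = 37/4, m_2 = 0.

9.2500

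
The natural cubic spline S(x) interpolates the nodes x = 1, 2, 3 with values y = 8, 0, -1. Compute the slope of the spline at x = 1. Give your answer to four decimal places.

-9.7500

With M_i denoting the second derivative at x_i, h_i = 1, 1, and Δ_i = (y_(i+1) − y_i)/h_i = -8, -1:
  1·M_0 + 4·M_1 + 1·M_2 = 6(Δ_1 - Δ_0) = 42
Natural end conditions: M_0 = M_2 = 0.
Solving the tridiagonal system: M_0 = 0, M_1 = 21/2, M_2 = 0.
On [1, 2], S'(x) = b_0 + 2c_0·(x - 1) + 3d_0·(x - 1)² with b_0 = Δ_0 - h_0(2M_0 + M_1)/6 = -39/4, c_0 = M_0/2 = 0, d_0 = (M_1 - M_0)/(6h_0) = 7/4. So S'(1) = -39/4.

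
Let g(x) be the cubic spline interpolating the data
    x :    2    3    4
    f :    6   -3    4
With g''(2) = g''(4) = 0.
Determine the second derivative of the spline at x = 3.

Let m_i = g''(x_i). Step sizes h_i = 1, 1; slopes of the chords Δ_i = (y_(i+1) - y_i)/h_i = -9, 7.
  1·m_0 + 4·m_1 + 1·m_2 = 6(Δ_1 - Δ_0) = 96
Natural end conditions: m_0 = m_2 = 0.
Forward elimination and back-substitution give m_0 = 0, m_1 = 24, m_2 = 0.

24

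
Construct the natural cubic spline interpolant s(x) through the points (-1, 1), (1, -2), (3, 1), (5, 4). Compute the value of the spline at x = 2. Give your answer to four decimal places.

-0.9500

Let σ_i = s''(x_i). Step sizes h_i = 2, 2, 2; slopes of the chords Δ_i = (y_(i+1) - y_i)/h_i = -3/2, 3/2, 3/2.
  2·σ_0 + 8·σ_1 + 2·σ_2 = 6(Δ_1 - Δ_0) = 18
  2·σ_1 + 8·σ_2 + 2·σ_3 = 6(Δ_2 - Δ_1) = 0
Natural end conditions: σ_0 = σ_3 = 0.
Solving the tridiagonal system: σ_0 = 0, σ_1 = 12/5, σ_2 = -3/5, σ_3 = 0.
On [1, 3], s(x) = -2 + 1/10·(x - 1) + 6/5·(x - 1)² - 1/4·(x - 1)³.
With (x - 1) = 1: s(2) = -19/20.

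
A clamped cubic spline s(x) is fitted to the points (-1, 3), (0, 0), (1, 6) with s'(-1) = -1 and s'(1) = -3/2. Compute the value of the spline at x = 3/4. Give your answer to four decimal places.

5.4082

With M_i denoting the second derivative at x_i, h_i = 1, 1, and Δ_i = (y_(i+1) − y_i)/h_i = -3, 6:
  1·M_0 + 4·M_1 + 1·M_2 = 6(Δ_1 - Δ_0) = 54
Clamped end conditions give two more equations: 2h_0·M_0 + h_0·M_1 = 6(Δ_0 - s'(-1)) = -12 and h_1·M_1 + 2h_1·M_2 = 6(s'(1) - Δ_1) = -45.
Solving the tridiagonal system: M_0 = -79/4, M_1 = 55/2, M_2 = -145/4.
On [0, 1], s(x) = 0 + 23/8·x + 55/4·x² - 85/8·x³.
With x = 3/4: s(3/4) = 2769/512.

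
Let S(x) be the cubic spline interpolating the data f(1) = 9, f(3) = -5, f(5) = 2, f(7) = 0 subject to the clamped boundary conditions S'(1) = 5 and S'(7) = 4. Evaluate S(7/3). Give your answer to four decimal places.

0.6642

Put M_i = S'' at the i-th knot. Here h = (2, 2, 2) and Δ = (-7, 7/2, -1), so the interior equations h_(i-1)·M_(i-1) + 2(h_(i-1)+h_i)·M_i + h_i·M_(i+1) = 6(Δ_i − Δ_(i-1)) read
  2·M_0 + 8·M_1 + 2·M_2 = 6(Δ_1 - Δ_0) = 63
  2·M_1 + 8·M_2 + 2·M_3 = 6(Δ_2 - Δ_1) = -27
Clamped end conditions give two more equations: 2h_0·M_0 + h_0·M_1 = 6(Δ_0 - S'(1)) = -72 and h_2·M_2 + 2h_2·M_3 = 6(S'(7) - Δ_2) = 30.
Hence M_0 = -799/30, M_1 = 259/15, M_2 = -164/15, M_3 = 389/30.
On [1, 3], S(x) = 9 + 5·(x - 1) - 799/60·(x - 1)² + 439/120·(x - 1)³.
With (x - 1) = 4/3: S(7/3) = 269/405.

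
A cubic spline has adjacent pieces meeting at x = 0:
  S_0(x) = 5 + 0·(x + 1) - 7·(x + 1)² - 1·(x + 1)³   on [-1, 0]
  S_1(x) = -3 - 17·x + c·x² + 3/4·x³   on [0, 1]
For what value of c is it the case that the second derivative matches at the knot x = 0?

S_0''(x) = -14 - 6·(x + 1), so S_0''(0) = -20. On the right, S_1''(0) = 2c, so c = -10.

-10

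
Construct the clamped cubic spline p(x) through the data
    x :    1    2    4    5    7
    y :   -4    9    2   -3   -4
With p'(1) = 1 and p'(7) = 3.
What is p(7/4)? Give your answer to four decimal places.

Write σ_i for p''(x_i). With h_i = 1, 2, 1, 2 and divided differences Δ_i = 13, -7/2, -5, -1/2, the continuity of p' gives the tridiagonal system
  1·σ_0 + 6·σ_1 + 2·σ_2 = 6(Δ_1 - Δ_0) = -99
  2·σ_1 + 6·σ_2 + 1·σ_3 = 6(Δ_2 - Δ_1) = -9
  1·σ_2 + 6·σ_3 + 2·σ_4 = 6(Δ_3 - Δ_2) = 27
Clamped end conditions give two more equations: 2h_0·σ_0 + h_0·σ_1 = 6(Δ_0 - p'(1)) = 72 and h_3·σ_3 + 2h_3·σ_4 = 6(p'(7) - Δ_3) = 21.
Solving the tridiagonal system: σ_0 = 4612/93, σ_1 = -2528/93, σ_2 = 1349/186, σ_3 = 172/93, σ_4 = 1609/372.
On [1, 2], p(x) = -4 + 1·(x - 1) + 2306/93·(x - 1)² - 1190/93·(x - 1)³.
With (x - 1) = 3/4: p(7/4) = 5257/992.

5.2994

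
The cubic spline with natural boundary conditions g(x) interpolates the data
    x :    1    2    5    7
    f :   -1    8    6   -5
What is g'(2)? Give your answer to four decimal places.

With m_i denoting the second derivative at x_i, h_i = 1, 3, 2, and Δ_i = (y_(i+1) − y_i)/h_i = 9, -2/3, -11/2:
  1·m_0 + 8·m_1 + 3·m_2 = 6(Δ_1 - Δ_0) = -58
  3·m_1 + 10·m_2 + 2·m_3 = 6(Δ_2 - Δ_1) = -29
Natural end conditions: m_0 = m_3 = 0.
Solving the tridiagonal system: m_0 = 0, m_1 = -493/71, m_2 = -58/71, m_3 = 0.
On [2, 5], g'(x) = b_1 + 2c_1·(x - 2) + 3d_1·(x - 2)² with b_1 = Δ_1 - h_1(2m_1 + m_2)/6 = 1424/213, c_1 = m_1/2 = -493/142, d_1 = (m_2 - m_1)/(6h_1) = 145/426. So g'(2) = 1424/213.

6.6854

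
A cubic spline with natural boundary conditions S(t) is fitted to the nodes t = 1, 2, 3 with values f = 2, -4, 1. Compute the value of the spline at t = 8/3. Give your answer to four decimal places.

-1.4815

Write M_i for S''(x_i). With h_i = 1, 1 and divided differences Δ_i = -6, 5, the continuity of S' gives the tridiagonal system
  1·M_0 + 4·M_1 + 1·M_2 = 6(Δ_1 - Δ_0) = 66
Natural end conditions: M_0 = M_2 = 0.
Hence M_0 = 0, M_1 = 33/2, M_2 = 0.
On [2, 3], S(t) = -4 - 1/2·(t - 2) + 33/4·(t - 2)² - 11/4·(t - 2)³.
With (t - 2) = 2/3: S(8/3) = -40/27.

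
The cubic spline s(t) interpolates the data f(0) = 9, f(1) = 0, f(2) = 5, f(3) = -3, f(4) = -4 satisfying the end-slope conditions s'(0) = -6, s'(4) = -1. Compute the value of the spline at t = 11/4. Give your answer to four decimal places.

-0.8594

Write M_i for s''(x_i). With h_i = 1, 1, 1, 1 and divided differences Δ_i = -9, 5, -8, -1, the continuity of s' gives the tridiagonal system
  1·M_0 + 4·M_1 + 1·M_2 = 6(Δ_1 - Δ_0) = 84
  1·M_1 + 4·M_2 + 1·M_3 = 6(Δ_2 - Δ_1) = -78
  1·M_2 + 4·M_3 + 1·M_4 = 6(Δ_3 - Δ_2) = 42
Clamped end conditions give two more equations: 2h_0·M_0 + h_0·M_1 = 6(Δ_0 - s'(0)) = -18 and h_3·M_3 + 2h_3·M_4 = 6(s'(4) - Δ_3) = 0.
Hence M_0 = -190/7, M_1 = 254/7, M_2 = -34, M_3 = 152/7, M_4 = -76/7.
On [2, 3], s(t) = 5 - 2/7·(t - 2) - 17·(t - 2)² + 65/7·(t - 2)³.
With (t - 2) = 3/4: s(11/4) = -55/64.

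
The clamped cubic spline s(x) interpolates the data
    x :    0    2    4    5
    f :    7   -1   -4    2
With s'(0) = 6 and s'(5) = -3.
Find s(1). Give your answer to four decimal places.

Let M_i = s''(x_i). Step sizes h_i = 2, 2, 1; slopes of the chords Δ_i = (y_(i+1) - y_i)/h_i = -4, -3/2, 6.
  2·M_0 + 8·M_1 + 2·M_2 = 6(Δ_1 - Δ_0) = 15
  2·M_1 + 6·M_2 + 1·M_3 = 6(Δ_2 - Δ_1) = 45
Clamped end conditions give two more equations: 2h_0·M_0 + h_0·M_1 = 6(Δ_0 - s'(0)) = -60 and h_2·M_2 + 2h_2·M_3 = 6(s'(5) - Δ_2) = -54.
Hence M_0 = -33/2, M_1 = 3, M_2 = 12, M_3 = -33.
On [0, 2], s(x) = 7 + 6·x - 33/4·x² + 13/8·x³.
With x = 1: s(1) = 51/8.

6.3750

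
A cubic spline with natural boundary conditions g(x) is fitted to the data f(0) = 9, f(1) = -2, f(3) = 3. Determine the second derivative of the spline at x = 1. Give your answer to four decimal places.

Put M_i = g'' at the i-th knot. Here h = (1, 2) and Δ = (-11, 5/2), so the interior equations h_(i-1)·M_(i-1) + 2(h_(i-1)+h_i)·M_i + h_i·M_(i+1) = 6(Δ_i − Δ_(i-1)) read
  1·M_0 + 6·M_1 + 2·M_2 = 6(Δ_1 - Δ_0) = 81
Natural end conditions: M_0 = M_2 = 0.
Solving the tridiagonal system: M_0 = 0, M_1 = 27/2, M_2 = 0.

13.5000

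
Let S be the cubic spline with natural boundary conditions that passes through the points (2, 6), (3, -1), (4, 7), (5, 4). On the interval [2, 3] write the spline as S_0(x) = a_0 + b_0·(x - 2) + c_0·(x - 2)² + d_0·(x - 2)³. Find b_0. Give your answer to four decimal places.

Put σ_i = S'' at the i-th knot. Here h = (1, 1, 1) and Δ = (-7, 8, -3), so the interior equations h_(i-1)·σ_(i-1) + 2(h_(i-1)+h_i)·σ_i + h_i·σ_(i+1) = 6(Δ_i − Δ_(i-1)) read
  1·σ_0 + 4·σ_1 + 1·σ_2 = 6(Δ_1 - Δ_0) = 90
  1·σ_1 + 4·σ_2 + 1·σ_3 = 6(Δ_2 - Δ_1) = -66
Natural end conditions: σ_0 = σ_3 = 0.
Solving the tridiagonal system: σ_0 = 0, σ_1 = 142/5, σ_2 = -118/5, σ_3 = 0.
On [2, 3], with S_0(x) = a_0 + b_0·(x - 2) + c_0·(x - 2)² + d_0·(x - 2)³: c_0 = σ_0/2 = 0, d_0 = (σ_1 - σ_0)/(6h_0) = 71/15, b_0 = Δ_0 - h_0(2σ_0 + σ_1)/6 = -176/15.

-11.7333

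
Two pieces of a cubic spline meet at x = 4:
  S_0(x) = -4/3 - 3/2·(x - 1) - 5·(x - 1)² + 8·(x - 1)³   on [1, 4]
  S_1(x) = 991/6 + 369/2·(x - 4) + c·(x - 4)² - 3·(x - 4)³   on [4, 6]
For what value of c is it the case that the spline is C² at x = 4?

67

S_0''(x) = -10 + 48·(x - 1), so S_0''(4) = 134. On the right, S_1''(4) = 2c, so c = 67.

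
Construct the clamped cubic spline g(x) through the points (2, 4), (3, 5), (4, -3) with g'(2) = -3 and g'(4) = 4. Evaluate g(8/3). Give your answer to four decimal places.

Write m_i for g''(x_i). With h_i = 1, 1 and divided differences Δ_i = 1, -8, the continuity of g' gives the tridiagonal system
  1·m_0 + 4·m_1 + 1·m_2 = 6(Δ_1 - Δ_0) = -54
Clamped end conditions give two more equations: 2h_0·m_0 + h_0·m_1 = 6(Δ_0 - g'(2)) = 24 and h_1·m_1 + 2h_1·m_2 = 6(g'(4) - Δ_1) = 72.
Hence m_0 = 29, m_1 = -34, m_2 = 53.
On [2, 3], g(x) = 4 - 3·(x - 2) + 29/2·(x - 2)² - 21/2·(x - 2)³.
With (x - 2) = 2/3: g(8/3) = 16/3.

5.3333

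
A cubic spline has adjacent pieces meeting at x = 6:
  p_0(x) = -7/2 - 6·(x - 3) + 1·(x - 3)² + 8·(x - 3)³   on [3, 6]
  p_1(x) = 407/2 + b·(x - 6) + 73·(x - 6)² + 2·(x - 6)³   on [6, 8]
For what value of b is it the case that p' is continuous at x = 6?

p_0'(x) = -6 + 2·(x - 3) + 24·(x - 3)², so p_0'(6) = 216. On the right, p_1'(6) = b, so b = 216.

216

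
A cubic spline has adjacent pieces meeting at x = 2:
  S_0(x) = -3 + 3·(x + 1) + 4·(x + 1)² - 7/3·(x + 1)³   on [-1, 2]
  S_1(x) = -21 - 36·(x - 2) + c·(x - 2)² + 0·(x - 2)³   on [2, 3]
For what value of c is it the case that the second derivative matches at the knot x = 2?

S_0''(x) = 8 - 14·(x + 1), so S_0''(2) = -34. On the right, S_1''(2) = 2c, so c = -17.

-17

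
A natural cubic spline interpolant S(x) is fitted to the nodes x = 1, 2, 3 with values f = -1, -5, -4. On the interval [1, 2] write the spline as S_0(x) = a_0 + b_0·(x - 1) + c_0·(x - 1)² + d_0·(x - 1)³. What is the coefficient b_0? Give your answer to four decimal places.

Put M_i = S'' at the i-th knot. Here h = (1, 1) and Δ = (-4, 1), so the interior equations h_(i-1)·M_(i-1) + 2(h_(i-1)+h_i)·M_i + h_i·M_(i+1) = 6(Δ_i − Δ_(i-1)) read
  1·M_0 + 4·M_1 + 1·M_2 = 6(Δ_1 - Δ_0) = 30
Natural end conditions: M_0 = M_2 = 0.
Solving the tridiagonal system: M_0 = 0, M_1 = 15/2, M_2 = 0.
On [1, 2], with S_0(x) = a_0 + b_0·(x - 1) + c_0·(x - 1)² + d_0·(x - 1)³: c_0 = M_0/2 = 0, d_0 = (M_1 - M_0)/(6h_0) = 5/4, b_0 = Δ_0 - h_0(2M_0 + M_1)/6 = -21/4.

-5.2500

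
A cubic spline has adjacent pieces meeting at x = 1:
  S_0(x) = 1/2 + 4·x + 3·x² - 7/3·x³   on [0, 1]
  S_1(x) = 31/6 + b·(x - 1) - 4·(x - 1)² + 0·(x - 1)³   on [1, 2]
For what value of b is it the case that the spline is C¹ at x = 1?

3

S_0'(x) = 4 + 6·x - 7·x², so S_0'(1) = 3. On the right, S_1'(1) = b, so b = 3.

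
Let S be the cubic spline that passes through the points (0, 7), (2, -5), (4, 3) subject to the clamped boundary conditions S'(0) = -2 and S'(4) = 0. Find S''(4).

-13

Let σ_i = S''(x_i). Step sizes h_i = 2, 2; slopes of the chords Δ_i = (y_(i+1) - y_i)/h_i = -6, 4.
  2·σ_0 + 8·σ_1 + 2·σ_2 = 6(Δ_1 - Δ_0) = 60
Clamped end conditions give two more equations: 2h_0·σ_0 + h_0·σ_1 = 6(Δ_0 - S'(0)) = -24 and h_1·σ_1 + 2h_1·σ_2 = 6(S'(4) - Δ_1) = -24.
Forward elimination and back-substitution give σ_0 = -13, σ_1 = 14, σ_2 = -13.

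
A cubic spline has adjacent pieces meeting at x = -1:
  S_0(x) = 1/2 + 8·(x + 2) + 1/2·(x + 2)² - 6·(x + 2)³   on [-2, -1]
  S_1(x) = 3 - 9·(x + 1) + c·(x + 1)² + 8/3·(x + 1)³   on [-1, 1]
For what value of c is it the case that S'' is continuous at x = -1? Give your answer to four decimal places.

-17.5000

S_0''(x) = 1 - 36·(x + 2), so S_0''(-1) = -35. On the right, S_1''(-1) = 2c, so c = -35/2.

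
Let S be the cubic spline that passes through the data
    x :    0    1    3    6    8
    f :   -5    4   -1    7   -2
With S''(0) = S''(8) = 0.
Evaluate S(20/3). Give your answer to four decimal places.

5.6493

Put M_i = S'' at the i-th knot. Here h = (1, 2, 3, 2) and Δ = (9, -5/2, 8/3, -9/2), so the interior equations h_(i-1)·M_(i-1) + 2(h_(i-1)+h_i)·M_i + h_i·M_(i+1) = 6(Δ_i − Δ_(i-1)) read
  1·M_0 + 6·M_1 + 2·M_2 = 6(Δ_1 - Δ_0) = -69
  2·M_1 + 10·M_2 + 3·M_3 = 6(Δ_2 - Δ_1) = 31
  3·M_2 + 10·M_3 + 2·M_4 = 6(Δ_3 - Δ_2) = -43
Natural end conditions: M_0 = M_4 = 0.
Solving: M_0 = 0, M_1 = -7157/506, M_2 = 2007/253, M_3 = -1690/253, M_4 = 0.
On [6, 8], S(x) = 7 - 71/1518·(x - 6) - 845/253·(x - 6)² + 845/1518·(x - 6)³.
With (x - 6) = 2/3: S(20/3) = 115772/20493.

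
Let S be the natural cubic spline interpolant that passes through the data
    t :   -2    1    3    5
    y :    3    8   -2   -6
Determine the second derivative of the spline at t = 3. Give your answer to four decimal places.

3.4211

Write m_i for S''(x_i). With h_i = 3, 2, 2 and divided differences Δ_i = 5/3, -5, -2, the continuity of S' gives the tridiagonal system
  3·m_0 + 10·m_1 + 2·m_2 = 6(Δ_1 - Δ_0) = -40
  2·m_1 + 8·m_2 + 2·m_3 = 6(Δ_2 - Δ_1) = 18
Natural end conditions: m_0 = m_3 = 0.
Hence m_0 = 0, m_1 = -89/19, m_2 = 65/19, m_3 = 0.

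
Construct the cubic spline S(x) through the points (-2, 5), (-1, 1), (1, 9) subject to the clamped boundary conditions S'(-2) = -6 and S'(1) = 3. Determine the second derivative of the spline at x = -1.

10

Write M_i for S''(x_i). With h_i = 1, 2 and divided differences Δ_i = -4, 4, the continuity of S' gives the tridiagonal system
  1·M_0 + 6·M_1 + 2·M_2 = 6(Δ_1 - Δ_0) = 48
Clamped end conditions give two more equations: 2h_0·M_0 + h_0·M_1 = 6(Δ_0 - S'(-2)) = 12 and h_1·M_1 + 2h_1·M_2 = 6(S'(1) - Δ_1) = -6.
Solving: M_0 = 1, M_1 = 10, M_2 = -13/2.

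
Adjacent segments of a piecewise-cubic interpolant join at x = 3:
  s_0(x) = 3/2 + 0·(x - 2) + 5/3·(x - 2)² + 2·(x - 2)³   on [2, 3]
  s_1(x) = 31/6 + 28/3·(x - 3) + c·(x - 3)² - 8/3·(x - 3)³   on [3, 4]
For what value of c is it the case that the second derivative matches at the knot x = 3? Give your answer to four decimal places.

7.6667

s_0''(x) = 10/3 + 12·(x - 2), so s_0''(3) = 46/3. On the right, s_1''(3) = 2c, so c = 23/3.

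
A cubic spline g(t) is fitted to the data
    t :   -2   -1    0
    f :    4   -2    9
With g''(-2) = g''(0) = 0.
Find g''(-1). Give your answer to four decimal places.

25.5000

Let σ_i = g''(x_i). Step sizes h_i = 1, 1; slopes of the chords Δ_i = (y_(i+1) - y_i)/h_i = -6, 11.
  1·σ_0 + 4·σ_1 + 1·σ_2 = 6(Δ_1 - Δ_0) = 102
Natural end conditions: σ_0 = σ_2 = 0.
Solving the tridiagonal system: σ_0 = 0, σ_1 = 51/2, σ_2 = 0.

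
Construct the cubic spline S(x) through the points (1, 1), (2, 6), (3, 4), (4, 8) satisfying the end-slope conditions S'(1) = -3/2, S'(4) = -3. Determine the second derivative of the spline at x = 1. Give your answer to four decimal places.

Put σ_i = S'' at the i-th knot. Here h = (1, 1, 1) and Δ = (5, -2, 4), so the interior equations h_(i-1)·σ_(i-1) + 2(h_(i-1)+h_i)·σ_i + h_i·σ_(i+1) = 6(Δ_i − Δ_(i-1)) read
  1·σ_0 + 4·σ_1 + 1·σ_2 = 6(Δ_1 - Δ_0) = -42
  1·σ_1 + 4·σ_2 + 1·σ_3 = 6(Δ_2 - Δ_1) = 36
Clamped end conditions give two more equations: 2h_0·σ_0 + h_0·σ_1 = 6(Δ_0 - S'(1)) = 39 and h_2·σ_2 + 2h_2·σ_3 = 6(S'(4) - Δ_2) = -42.
Solving the tridiagonal system: σ_0 = 158/5, σ_1 = -121/5, σ_2 = 116/5, σ_3 = -163/5.

31.6000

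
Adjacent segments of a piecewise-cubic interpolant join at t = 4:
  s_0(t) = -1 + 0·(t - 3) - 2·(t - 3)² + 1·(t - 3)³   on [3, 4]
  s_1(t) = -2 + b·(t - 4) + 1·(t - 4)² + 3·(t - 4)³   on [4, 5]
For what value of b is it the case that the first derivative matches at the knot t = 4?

s_0'(t) = 0 - 4·(t - 3) + 3·(t - 3)², so s_0'(4) = -1. On the right, s_1'(4) = b, so b = -1.

-1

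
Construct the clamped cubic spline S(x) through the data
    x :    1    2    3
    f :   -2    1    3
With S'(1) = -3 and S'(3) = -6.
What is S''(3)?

With σ_i denoting the second derivative at x_i, h_i = 1, 1, and Δ_i = (y_(i+1) − y_i)/h_i = 3, 2:
  1·σ_0 + 4·σ_1 + 1·σ_2 = 6(Δ_1 - Δ_0) = -6
Clamped end conditions give two more equations: 2h_0·σ_0 + h_0·σ_1 = 6(Δ_0 - S'(1)) = 36 and h_1·σ_1 + 2h_1·σ_2 = 6(S'(3) - Δ_1) = -48.
Solving the tridiagonal system: σ_0 = 18, σ_1 = 0, σ_2 = -24.

-24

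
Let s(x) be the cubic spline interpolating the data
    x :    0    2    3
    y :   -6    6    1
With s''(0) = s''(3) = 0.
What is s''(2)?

-11

Write m_i for s''(x_i). With h_i = 2, 1 and divided differences Δ_i = 6, -5, the continuity of s' gives the tridiagonal system
  2·m_0 + 6·m_1 + 1·m_2 = 6(Δ_1 - Δ_0) = -66
Natural end conditions: m_0 = m_2 = 0.
Forward elimination and back-substitution give m_0 = 0, m_1 = -11, m_2 = 0.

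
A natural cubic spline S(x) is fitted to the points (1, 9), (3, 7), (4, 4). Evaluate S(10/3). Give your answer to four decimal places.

With σ_i denoting the second derivative at x_i, h_i = 2, 1, and Δ_i = (y_(i+1) − y_i)/h_i = -1, -3:
  2·σ_0 + 6·σ_1 + 1·σ_2 = 6(Δ_1 - Δ_0) = -12
Natural end conditions: σ_0 = σ_2 = 0.
Solving the tridiagonal system: σ_0 = 0, σ_1 = -2, σ_2 = 0.
On [3, 4], S(x) = 7 - 7/3·(x - 3) - 1·(x - 3)² + 1/3·(x - 3)³.
With (x - 3) = 1/3: S(10/3) = 496/81.

6.1235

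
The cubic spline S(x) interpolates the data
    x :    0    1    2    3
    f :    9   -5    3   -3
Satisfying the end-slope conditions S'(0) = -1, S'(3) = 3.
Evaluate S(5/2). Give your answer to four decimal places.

Put m_i = S'' at the i-th knot. Here h = (1, 1, 1) and Δ = (-14, 8, -6), so the interior equations h_(i-1)·m_(i-1) + 2(h_(i-1)+h_i)·m_i + h_i·m_(i+1) = 6(Δ_i − Δ_(i-1)) read
  1·m_0 + 4·m_1 + 1·m_2 = 6(Δ_1 - Δ_0) = 132
  1·m_1 + 4·m_2 + 1·m_3 = 6(Δ_2 - Δ_1) = -84
Clamped end conditions give two more equations: 2h_0·m_0 + h_0·m_1 = 6(Δ_0 - S'(0)) = -78 and h_2·m_2 + 2h_2·m_3 = 6(S'(3) - Δ_2) = 54.
Forward elimination and back-substitution give m_0 = -1058/15, m_1 = 946/15, m_2 = -746/15, m_3 = 778/15.
On [2, 3], S(x) = 3 + 29/15·(x - 2) - 373/15·(x - 2)² + 254/15·(x - 2)³.
With (x - 2) = 1/2: S(5/2) = -2/15.

-0.1333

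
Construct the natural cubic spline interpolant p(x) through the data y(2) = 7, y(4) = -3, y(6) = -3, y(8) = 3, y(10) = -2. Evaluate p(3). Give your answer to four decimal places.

Let σ_i = p''(x_i). Step sizes h_i = 2, 2, 2, 2; slopes of the chords Δ_i = (y_(i+1) - y_i)/h_i = -5, 0, 3, -5/2.
  2·σ_0 + 8·σ_1 + 2·σ_2 = 6(Δ_1 - Δ_0) = 30
  2·σ_1 + 8·σ_2 + 2·σ_3 = 6(Δ_2 - Δ_1) = 18
  2·σ_2 + 8·σ_3 + 2·σ_4 = 6(Δ_3 - Δ_2) = -33
Natural end conditions: σ_0 = σ_4 = 0.
Solving: σ_0 = 0, σ_1 = 345/112, σ_2 = 75/28, σ_3 = -537/112, σ_4 = 0.
On [2, 4], p(x) = 7 - 675/112·(x - 2) + 0·(x - 2)² + 115/448·(x - 2)³.
With (x - 2) = 1: p(3) = 551/448.

1.2299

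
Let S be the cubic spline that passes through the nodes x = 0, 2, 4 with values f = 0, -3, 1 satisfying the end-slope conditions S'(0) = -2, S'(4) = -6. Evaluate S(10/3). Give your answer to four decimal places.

2.0926

Write σ_i for S''(x_i). With h_i = 2, 2 and divided differences Δ_i = -3/2, 2, the continuity of S' gives the tridiagonal system
  2·σ_0 + 8·σ_1 + 2·σ_2 = 6(Δ_1 - Δ_0) = 21
Clamped end conditions give two more equations: 2h_0·σ_0 + h_0·σ_1 = 6(Δ_0 - S'(0)) = 3 and h_1·σ_1 + 2h_1·σ_2 = 6(S'(4) - Δ_1) = -48.
Solving: σ_0 = -23/8, σ_1 = 29/4, σ_2 = -125/8.
On [2, 4], S(x) = -3 + 19/8·(x - 2) + 29/8·(x - 2)² - 61/32·(x - 2)³.
With (x - 2) = 4/3: S(10/3) = 113/54.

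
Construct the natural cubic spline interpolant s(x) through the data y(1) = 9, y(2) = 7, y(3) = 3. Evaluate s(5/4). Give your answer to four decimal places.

Put m_i = s'' at the i-th knot. Here h = (1, 1) and Δ = (-2, -4), so the interior equations h_(i-1)·m_(i-1) + 2(h_(i-1)+h_i)·m_i + h_i·m_(i+1) = 6(Δ_i − Δ_(i-1)) read
  1·m_0 + 4·m_1 + 1·m_2 = 6(Δ_1 - Δ_0) = -12
Natural end conditions: m_0 = m_2 = 0.
Solving: m_0 = 0, m_1 = -3, m_2 = 0.
On [1, 2], s(x) = 9 - 3/2·(x - 1) + 0·(x - 1)² - 1/2·(x - 1)³.
With (x - 1) = 1/4: s(5/4) = 1103/128.

8.6172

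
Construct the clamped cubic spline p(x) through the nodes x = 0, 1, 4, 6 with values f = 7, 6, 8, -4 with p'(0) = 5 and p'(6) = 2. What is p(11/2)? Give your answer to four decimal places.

Put σ_i = p'' at the i-th knot. Here h = (1, 3, 2) and Δ = (-1, 2/3, -6), so the interior equations h_(i-1)·σ_(i-1) + 2(h_(i-1)+h_i)·σ_i + h_i·σ_(i+1) = 6(Δ_i − Δ_(i-1)) read
  1·σ_0 + 8·σ_1 + 3·σ_2 = 6(Δ_1 - Δ_0) = 10
  3·σ_1 + 10·σ_2 + 2·σ_3 = 6(Δ_2 - Δ_1) = -40
Clamped end conditions give two more equations: 2h_0·σ_0 + h_0·σ_1 = 6(Δ_0 - p'(0)) = -36 and h_2·σ_2 + 2h_2·σ_3 = 6(p'(6) - Δ_2) = 48.
Forward elimination and back-substitution give σ_0 = -850/39, σ_1 = 296/39, σ_2 = -376/39, σ_3 = 656/39.
On [4, 6], p(x) = 8 - 202/39·(x - 4) - 188/39·(x - 4)² + 86/39·(x - 4)³.
With (x - 4) = 3/2: p(11/2) = -165/52.

-3.1731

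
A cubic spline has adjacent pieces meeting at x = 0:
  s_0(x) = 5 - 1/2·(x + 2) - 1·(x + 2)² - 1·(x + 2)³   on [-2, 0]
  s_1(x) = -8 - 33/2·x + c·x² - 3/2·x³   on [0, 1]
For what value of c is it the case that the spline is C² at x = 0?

s_0''(x) = -2 - 6·(x + 2), so s_0''(0) = -14. On the right, s_1''(0) = 2c, so c = -7.

-7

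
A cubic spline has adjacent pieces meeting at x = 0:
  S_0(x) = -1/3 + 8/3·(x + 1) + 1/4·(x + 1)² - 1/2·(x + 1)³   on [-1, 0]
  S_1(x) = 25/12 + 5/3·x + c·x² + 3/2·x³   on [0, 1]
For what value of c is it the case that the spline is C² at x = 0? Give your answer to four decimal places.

-1.2500

S_0''(x) = 1/2 - 3·(x + 1), so S_0''(0) = -5/2. On the right, S_1''(0) = 2c, so c = -5/4.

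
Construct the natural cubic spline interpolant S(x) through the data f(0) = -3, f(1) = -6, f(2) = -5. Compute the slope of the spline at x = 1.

-1

With m_i denoting the second derivative at x_i, h_i = 1, 1, and Δ_i = (y_(i+1) − y_i)/h_i = -3, 1:
  1·m_0 + 4·m_1 + 1·m_2 = 6(Δ_1 - Δ_0) = 24
Natural end conditions: m_0 = m_2 = 0.
Solving: m_0 = 0, m_1 = 6, m_2 = 0.
On [1, 2], S'(x) = b_1 + 2c_1·(x - 1) + 3d_1·(x - 1)² with b_1 = Δ_1 - h_1(2m_1 + m_2)/6 = -1, c_1 = m_1/2 = 3, d_1 = (m_2 - m_1)/(6h_1) = -1. So S'(1) = -1.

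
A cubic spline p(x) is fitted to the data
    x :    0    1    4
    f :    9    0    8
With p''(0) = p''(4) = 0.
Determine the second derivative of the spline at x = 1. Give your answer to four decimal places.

Let σ_i = p''(x_i). Step sizes h_i = 1, 3; slopes of the chords Δ_i = (y_(i+1) - y_i)/h_i = -9, 8/3.
  1·σ_0 + 8·σ_1 + 3·σ_2 = 6(Δ_1 - Δ_0) = 70
Natural end conditions: σ_0 = σ_2 = 0.
Forward elimination and back-substitution give σ_0 = 0, σ_1 = 35/4, σ_2 = 0.

8.7500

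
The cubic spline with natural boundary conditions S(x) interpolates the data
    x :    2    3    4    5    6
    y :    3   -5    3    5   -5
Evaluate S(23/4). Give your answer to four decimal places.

-1.9141

Write M_i for S''(x_i). With h_i = 1, 1, 1, 1 and divided differences Δ_i = -8, 8, 2, -10, the continuity of S' gives the tridiagonal system
  1·M_0 + 4·M_1 + 1·M_2 = 6(Δ_1 - Δ_0) = 96
  1·M_1 + 4·M_2 + 1·M_3 = 6(Δ_2 - Δ_1) = -36
  1·M_2 + 4·M_3 + 1·M_4 = 6(Δ_3 - Δ_2) = -72
Natural end conditions: M_0 = M_4 = 0.
Solving the tridiagonal system: M_0 = 0, M_1 = 27, M_2 = -12, M_3 = -15, M_4 = 0.
On [5, 6], S(x) = 5 - 5·(x - 5) - 15/2·(x - 5)² + 5/2·(x - 5)³.
With (x - 5) = 3/4: S(23/4) = -245/128.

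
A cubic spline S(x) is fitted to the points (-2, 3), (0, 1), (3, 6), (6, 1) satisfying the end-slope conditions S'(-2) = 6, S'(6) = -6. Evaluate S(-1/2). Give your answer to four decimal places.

With σ_i denoting the second derivative at x_i, h_i = 2, 3, 3, and Δ_i = (y_(i+1) − y_i)/h_i = -1, 5/3, -5/3:
  2·σ_0 + 10·σ_1 + 3·σ_2 = 6(Δ_1 - Δ_0) = 16
  3·σ_1 + 12·σ_2 + 3·σ_3 = 6(Δ_2 - Δ_1) = -20
Clamped end conditions give two more equations: 2h_0·σ_0 + h_0·σ_1 = 6(Δ_0 - S'(-2)) = -42 and h_2·σ_2 + 2h_2·σ_3 = 6(S'(6) - Δ_2) = -26.
Solving: σ_0 = -245/19, σ_1 = 91/19, σ_2 = -116/57, σ_3 = -63/19.
On [-2, 0], S(x) = 3 + 6·(x + 2) - 245/38·(x + 2)² + 28/19·(x + 2)³.
With (x + 2) = 3/2: S(-1/2) = 375/152.

2.4671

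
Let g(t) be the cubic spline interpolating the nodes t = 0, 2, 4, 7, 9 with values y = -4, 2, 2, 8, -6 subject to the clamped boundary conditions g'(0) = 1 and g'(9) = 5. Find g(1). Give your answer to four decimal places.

Put M_i = g'' at the i-th knot. Here h = (2, 2, 3, 2) and Δ = (3, 0, 2, -7), so the interior equations h_(i-1)·M_(i-1) + 2(h_(i-1)+h_i)·M_i + h_i·M_(i+1) = 6(Δ_i − Δ_(i-1)) read
  2·M_0 + 8·M_1 + 2·M_2 = 6(Δ_1 - Δ_0) = -18
  2·M_1 + 10·M_2 + 3·M_3 = 6(Δ_2 - Δ_1) = 12
  3·M_2 + 10·M_3 + 2·M_4 = 6(Δ_3 - Δ_2) = -54
Clamped end conditions give two more equations: 2h_0·M_0 + h_0·M_1 = 6(Δ_0 - g'(0)) = 12 and h_3·M_3 + 2h_3·M_4 = 6(g'(9) - Δ_3) = 72.
Hence M_0 = 327/59, M_1 = -300/59, M_2 = 342/59, M_3 = -704/59, M_4 = 1414/59.
On [0, 2], g(t) = -4 + 1·t + 327/118·t² - 209/236·t³.
With t = 1: g(1) = -263/236.

-1.1144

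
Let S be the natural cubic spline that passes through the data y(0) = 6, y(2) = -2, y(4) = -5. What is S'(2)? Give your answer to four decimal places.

-2.7500

Write M_i for S''(x_i). With h_i = 2, 2 and divided differences Δ_i = -4, -3/2, the continuity of S' gives the tridiagonal system
  2·M_0 + 8·M_1 + 2·M_2 = 6(Δ_1 - Δ_0) = 15
Natural end conditions: M_0 = M_2 = 0.
Solving the tridiagonal system: M_0 = 0, M_1 = 15/8, M_2 = 0.
On [2, 4], S'(x) = b_1 + 2c_1·(x - 2) + 3d_1·(x - 2)² with b_1 = Δ_1 - h_1(2M_1 + M_2)/6 = -11/4, c_1 = M_1/2 = 15/16, d_1 = (M_2 - M_1)/(6h_1) = -5/32. So S'(2) = -11/4.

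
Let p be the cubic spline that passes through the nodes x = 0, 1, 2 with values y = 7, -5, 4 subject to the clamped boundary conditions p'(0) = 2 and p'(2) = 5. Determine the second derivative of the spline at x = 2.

Write M_i for p''(x_i). With h_i = 1, 1 and divided differences Δ_i = -12, 9, the continuity of p' gives the tridiagonal system
  1·M_0 + 4·M_1 + 1·M_2 = 6(Δ_1 - Δ_0) = 126
Clamped end conditions give two more equations: 2h_0·M_0 + h_0·M_1 = 6(Δ_0 - p'(0)) = -84 and h_1·M_1 + 2h_1·M_2 = 6(p'(2) - Δ_1) = -24.
Forward elimination and back-substitution give M_0 = -72, M_1 = 60, M_2 = -42.

-42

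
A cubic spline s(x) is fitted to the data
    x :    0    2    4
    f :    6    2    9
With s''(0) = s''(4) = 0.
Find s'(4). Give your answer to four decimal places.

With M_i denoting the second derivative at x_i, h_i = 2, 2, and Δ_i = (y_(i+1) − y_i)/h_i = -2, 7/2:
  2·M_0 + 8·M_1 + 2·M_2 = 6(Δ_1 - Δ_0) = 33
Natural end conditions: M_0 = M_2 = 0.
Forward elimination and back-substitution give M_0 = 0, M_1 = 33/8, M_2 = 0.
On [2, 4], s'(x) = b_1 + 2c_1·(x - 2) + 3d_1·(x - 2)² with b_1 = Δ_1 - h_1(2M_1 + M_2)/6 = 3/4, c_1 = M_1/2 = 33/16, d_1 = (M_2 - M_1)/(6h_1) = -11/32. So s'(4) = 39/8.

4.8750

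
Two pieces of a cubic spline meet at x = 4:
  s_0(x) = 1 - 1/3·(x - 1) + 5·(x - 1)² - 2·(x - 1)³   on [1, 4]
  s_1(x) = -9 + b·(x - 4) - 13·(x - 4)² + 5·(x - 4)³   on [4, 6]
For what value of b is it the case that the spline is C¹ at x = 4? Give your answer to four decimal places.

s_0'(x) = -1/3 + 10·(x - 1) - 6·(x - 1)², so s_0'(4) = -73/3. On the right, s_1'(4) = b, so b = -73/3.

-24.3333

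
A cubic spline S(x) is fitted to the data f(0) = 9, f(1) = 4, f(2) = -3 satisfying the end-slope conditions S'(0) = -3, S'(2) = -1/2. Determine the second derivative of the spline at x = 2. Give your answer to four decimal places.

23.7500

Write σ_i for S''(x_i). With h_i = 1, 1 and divided differences Δ_i = -5, -7, the continuity of S' gives the tridiagonal system
  1·σ_0 + 4·σ_1 + 1·σ_2 = 6(Δ_1 - Δ_0) = -12
Clamped end conditions give two more equations: 2h_0·σ_0 + h_0·σ_1 = 6(Δ_0 - S'(0)) = -12 and h_1·σ_1 + 2h_1·σ_2 = 6(S'(2) - Δ_1) = 39.
Hence σ_0 = -7/4, σ_1 = -17/2, σ_2 = 95/4.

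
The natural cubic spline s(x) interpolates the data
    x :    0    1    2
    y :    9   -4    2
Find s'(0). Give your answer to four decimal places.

Put σ_i = s'' at the i-th knot. Here h = (1, 1) and Δ = (-13, 6), so the interior equations h_(i-1)·σ_(i-1) + 2(h_(i-1)+h_i)·σ_i + h_i·σ_(i+1) = 6(Δ_i − Δ_(i-1)) read
  1·σ_0 + 4·σ_1 + 1·σ_2 = 6(Δ_1 - Δ_0) = 114
Natural end conditions: σ_0 = σ_2 = 0.
Hence σ_0 = 0, σ_1 = 57/2, σ_2 = 0.
On [0, 1], s'(x) = b_0 + 2c_0·x + 3d_0·x² with b_0 = Δ_0 - h_0(2σ_0 + σ_1)/6 = -71/4, c_0 = σ_0/2 = 0, d_0 = (σ_1 - σ_0)/(6h_0) = 19/4. So s'(0) = -71/4.

-17.7500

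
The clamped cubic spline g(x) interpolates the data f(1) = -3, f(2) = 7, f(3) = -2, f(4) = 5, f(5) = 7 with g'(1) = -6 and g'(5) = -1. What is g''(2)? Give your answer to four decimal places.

-58.6429

Write M_i for g''(x_i). With h_i = 1, 1, 1, 1 and divided differences Δ_i = 10, -9, 7, 2, the continuity of g' gives the tridiagonal system
  1·M_0 + 4·M_1 + 1·M_2 = 6(Δ_1 - Δ_0) = -114
  1·M_1 + 4·M_2 + 1·M_3 = 6(Δ_2 - Δ_1) = 96
  1·M_2 + 4·M_3 + 1·M_4 = 6(Δ_3 - Δ_2) = -30
Clamped end conditions give two more equations: 2h_0·M_0 + h_0·M_1 = 6(Δ_0 - g'(1)) = 96 and h_3·M_3 + 2h_3·M_4 = 6(g'(5) - Δ_3) = -18.
Hence M_0 = 2165/28, M_1 = -821/14, M_2 = 173/4, M_3 = -257/14, M_4 = 5/28.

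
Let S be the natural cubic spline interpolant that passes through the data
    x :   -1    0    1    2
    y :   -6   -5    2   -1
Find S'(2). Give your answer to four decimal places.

-6.0667

Put M_i = S'' at the i-th knot. Here h = (1, 1, 1) and Δ = (1, 7, -3), so the interior equations h_(i-1)·M_(i-1) + 2(h_(i-1)+h_i)·M_i + h_i·M_(i+1) = 6(Δ_i − Δ_(i-1)) read
  1·M_0 + 4·M_1 + 1·M_2 = 6(Δ_1 - Δ_0) = 36
  1·M_1 + 4·M_2 + 1·M_3 = 6(Δ_2 - Δ_1) = -60
Natural end conditions: M_0 = M_3 = 0.
Solving the tridiagonal system: M_0 = 0, M_1 = 68/5, M_2 = -92/5, M_3 = 0.
On [1, 2], S'(x) = b_2 + 2c_2·(x - 1) + 3d_2·(x - 1)² with b_2 = Δ_2 - h_2(2M_2 + M_3)/6 = 47/15, c_2 = M_2/2 = -46/5, d_2 = (M_3 - M_2)/(6h_2) = 46/15. So S'(2) = -91/15.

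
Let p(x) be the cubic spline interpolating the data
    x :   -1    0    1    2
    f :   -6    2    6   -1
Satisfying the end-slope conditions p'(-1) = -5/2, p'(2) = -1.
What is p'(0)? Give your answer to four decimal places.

10.8000

With σ_i denoting the second derivative at x_i, h_i = 1, 1, 1, and Δ_i = (y_(i+1) − y_i)/h_i = 8, 4, -7:
  1·σ_0 + 4·σ_1 + 1·σ_2 = 6(Δ_1 - Δ_0) = -24
  1·σ_1 + 4·σ_2 + 1·σ_3 = 6(Δ_2 - Δ_1) = -66
Clamped end conditions give two more equations: 2h_0·σ_0 + h_0·σ_1 = 6(Δ_0 - p'(-1)) = 63 and h_2·σ_2 + 2h_2·σ_3 = 6(p'(2) - Δ_2) = 36.
Hence σ_0 = 182/5, σ_1 = -49/5, σ_2 = -106/5, σ_3 = 143/5.
On [0, 1], p'(x) = b_1 + 2c_1·x + 3d_1·x² with b_1 = Δ_1 - h_1(2σ_1 + σ_2)/6 = 54/5, c_1 = σ_1/2 = -49/10, d_1 = (σ_2 - σ_1)/(6h_1) = -19/10. So p'(0) = 54/5.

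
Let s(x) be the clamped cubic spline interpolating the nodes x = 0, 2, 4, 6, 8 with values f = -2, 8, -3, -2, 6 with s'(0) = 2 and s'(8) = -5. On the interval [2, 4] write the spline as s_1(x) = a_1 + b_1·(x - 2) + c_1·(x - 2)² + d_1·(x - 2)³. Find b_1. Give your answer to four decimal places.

Let M_i = s''(x_i). Step sizes h_i = 2, 2, 2, 2; slopes of the chords Δ_i = (y_(i+1) - y_i)/h_i = 5, -11/2, 1/2, 4.
  2·M_0 + 8·M_1 + 2·M_2 = 6(Δ_1 - Δ_0) = -63
  2·M_1 + 8·M_2 + 2·M_3 = 6(Δ_2 - Δ_1) = 36
  2·M_2 + 8·M_3 + 2·M_4 = 6(Δ_3 - Δ_2) = 21
Clamped end conditions give two more equations: 2h_0·M_0 + h_0·M_1 = 6(Δ_0 - s'(0)) = 18 and h_3·M_3 + 2h_3·M_4 = 6(s'(8) - Δ_3) = -54.
Forward elimination and back-substitution give M_0 = 295/28, M_1 = -169/14, M_2 = 25/4, M_3 = 71/14, M_4 = -449/28.
On [2, 4], with s_1(x) = a_1 + b_1·(x - 2) + c_1·(x - 2)² + d_1·(x - 2)³: c_1 = M_1/2 = -169/28, d_1 = (M_2 - M_1)/(6h_1) = 171/112, b_1 = Δ_1 - h_1(2M_1 + M_2)/6 = 13/28.

0.4643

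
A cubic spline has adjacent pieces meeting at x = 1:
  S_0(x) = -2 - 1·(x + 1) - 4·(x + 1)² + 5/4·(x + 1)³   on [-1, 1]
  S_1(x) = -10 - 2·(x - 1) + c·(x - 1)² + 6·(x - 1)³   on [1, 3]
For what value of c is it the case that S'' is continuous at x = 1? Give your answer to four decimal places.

S_0''(x) = -8 + 15/2·(x + 1), so S_0''(1) = 7. On the right, S_1''(1) = 2c, so c = 7/2.

3.5000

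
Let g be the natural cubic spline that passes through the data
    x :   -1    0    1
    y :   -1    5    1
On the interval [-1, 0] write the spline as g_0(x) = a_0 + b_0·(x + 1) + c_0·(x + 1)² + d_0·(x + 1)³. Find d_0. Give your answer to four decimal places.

With M_i denoting the second derivative at x_i, h_i = 1, 1, and Δ_i = (y_(i+1) − y_i)/h_i = 6, -4:
  1·M_0 + 4·M_1 + 1·M_2 = 6(Δ_1 - Δ_0) = -60
Natural end conditions: M_0 = M_2 = 0.
Hence M_0 = 0, M_1 = -15, M_2 = 0.
On [-1, 0], with g_0(x) = a_0 + b_0·(x + 1) + c_0·(x + 1)² + d_0·(x + 1)³: c_0 = M_0/2 = 0, d_0 = (M_1 - M_0)/(6h_0) = -5/2, b_0 = Δ_0 - h_0(2M_0 + M_1)/6 = 17/2.

-2.5000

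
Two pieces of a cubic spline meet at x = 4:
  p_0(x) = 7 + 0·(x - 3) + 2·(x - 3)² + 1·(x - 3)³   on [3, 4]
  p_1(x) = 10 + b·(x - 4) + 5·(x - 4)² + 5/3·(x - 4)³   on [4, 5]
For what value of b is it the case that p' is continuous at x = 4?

p_0'(x) = 0 + 4·(x - 3) + 3·(x - 3)², so p_0'(4) = 7. On the right, p_1'(4) = b, so b = 7.

7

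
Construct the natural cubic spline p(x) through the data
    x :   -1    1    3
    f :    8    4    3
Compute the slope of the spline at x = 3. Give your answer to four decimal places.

Let M_i = p''(x_i). Step sizes h_i = 2, 2; slopes of the chords Δ_i = (y_(i+1) - y_i)/h_i = -2, -1/2.
  2·M_0 + 8·M_1 + 2·M_2 = 6(Δ_1 - Δ_0) = 9
Natural end conditions: M_0 = M_2 = 0.
Solving: M_0 = 0, M_1 = 9/8, M_2 = 0.
On [1, 3], p'(x) = b_1 + 2c_1·(x - 1) + 3d_1·(x - 1)² with b_1 = Δ_1 - h_1(2M_1 + M_2)/6 = -5/4, c_1 = M_1/2 = 9/16, d_1 = (M_2 - M_1)/(6h_1) = -3/32. So p'(3) = -1/8.

-0.1250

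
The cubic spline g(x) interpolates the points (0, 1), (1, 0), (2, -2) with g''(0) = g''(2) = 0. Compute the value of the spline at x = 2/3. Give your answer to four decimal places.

With M_i denoting the second derivative at x_i, h_i = 1, 1, and Δ_i = (y_(i+1) − y_i)/h_i = -1, -2:
  1·M_0 + 4·M_1 + 1·M_2 = 6(Δ_1 - Δ_0) = -6
Natural end conditions: M_0 = M_2 = 0.
Forward elimination and back-substitution give M_0 = 0, M_1 = -3/2, M_2 = 0.
On [0, 1], g(x) = 1 - 3/4·x + 0·x² - 1/4·x³.
With x = 2/3: g(2/3) = 23/54.

0.4259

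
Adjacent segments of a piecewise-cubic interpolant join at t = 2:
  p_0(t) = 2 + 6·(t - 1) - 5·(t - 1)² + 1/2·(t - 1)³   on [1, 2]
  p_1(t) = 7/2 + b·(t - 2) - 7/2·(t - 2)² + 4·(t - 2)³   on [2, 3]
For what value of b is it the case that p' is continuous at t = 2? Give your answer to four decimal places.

p_0'(t) = 6 - 10·(t - 1) + 3/2·(t - 1)², so p_0'(2) = -5/2. On the right, p_1'(2) = b, so b = -5/2.

-2.5000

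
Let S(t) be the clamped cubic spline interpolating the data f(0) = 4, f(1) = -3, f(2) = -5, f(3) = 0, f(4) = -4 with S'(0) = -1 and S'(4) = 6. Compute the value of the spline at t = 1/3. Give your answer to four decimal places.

Let m_i = S''(x_i). Step sizes h_i = 1, 1, 1, 1; slopes of the chords Δ_i = (y_(i+1) - y_i)/h_i = -7, -2, 5, -4.
  1·m_0 + 4·m_1 + 1·m_2 = 6(Δ_1 - Δ_0) = 30
  1·m_1 + 4·m_2 + 1·m_3 = 6(Δ_2 - Δ_1) = 42
  1·m_2 + 4·m_3 + 1·m_4 = 6(Δ_3 - Δ_2) = -54
Clamped end conditions give two more equations: 2h_0·m_0 + h_0·m_1 = 6(Δ_0 - S'(0)) = -36 and h_3·m_3 + 2h_3·m_4 = 6(S'(4) - Δ_3) = 60.
Solving: m_0 = -635/28, m_1 = 131/14, m_2 = 61/4, m_3 = -397/14, m_4 = 1237/28.
On [0, 1], S(t) = 4 - 1·t - 635/56·t² + 299/56·t³.
With t = 1/3: S(1/3) = 1969/756.

2.6045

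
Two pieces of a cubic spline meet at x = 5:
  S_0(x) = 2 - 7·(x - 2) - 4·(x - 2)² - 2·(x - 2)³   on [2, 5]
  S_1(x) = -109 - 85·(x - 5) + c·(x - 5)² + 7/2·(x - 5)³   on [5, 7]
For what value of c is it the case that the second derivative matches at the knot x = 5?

-22

S_0''(x) = -8 - 12·(x - 2), so S_0''(5) = -44. On the right, S_1''(5) = 2c, so c = -22.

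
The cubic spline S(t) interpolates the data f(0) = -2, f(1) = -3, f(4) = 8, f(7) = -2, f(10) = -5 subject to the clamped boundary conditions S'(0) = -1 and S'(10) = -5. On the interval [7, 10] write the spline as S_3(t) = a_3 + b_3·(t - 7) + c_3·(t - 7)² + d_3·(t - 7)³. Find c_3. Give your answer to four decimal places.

2.1092

Write σ_i for S''(x_i). With h_i = 1, 3, 3, 3 and divided differences Δ_i = -1, 11/3, -10/3, -1, the continuity of S' gives the tridiagonal system
  1·σ_0 + 8·σ_1 + 3·σ_2 = 6(Δ_1 - Δ_0) = 28
  3·σ_1 + 12·σ_2 + 3·σ_3 = 6(Δ_2 - Δ_1) = -42
  3·σ_2 + 12·σ_3 + 3·σ_4 = 6(Δ_3 - Δ_2) = 14
Clamped end conditions give two more equations: 2h_0·σ_0 + h_0·σ_1 = 6(Δ_0 - S'(0)) = 0 and h_3·σ_3 + 2h_3·σ_4 = 6(S'(10) - Δ_3) = -24.
Solving the tridiagonal system: σ_0 = -179/58, σ_1 = 179/29, σ_2 = -1061/174, σ_3 = 367/87, σ_4 = -1063/174.
On [7, 10], with S_3(t) = a_3 + b_3·(t - 7) + c_3·(t - 7)² + d_3·(t - 7)³: c_3 = σ_3/2 = 367/174, d_3 = (σ_4 - σ_3)/(6h_3) = -599/1044, b_3 = Δ_3 - h_3(2σ_3 + σ_4)/6 = -251/116.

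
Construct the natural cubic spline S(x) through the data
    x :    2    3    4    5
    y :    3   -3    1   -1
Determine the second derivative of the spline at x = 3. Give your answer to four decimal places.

Put m_i = S'' at the i-th knot. Here h = (1, 1, 1) and Δ = (-6, 4, -2), so the interior equations h_(i-1)·m_(i-1) + 2(h_(i-1)+h_i)·m_i + h_i·m_(i+1) = 6(Δ_i − Δ_(i-1)) read
  1·m_0 + 4·m_1 + 1·m_2 = 6(Δ_1 - Δ_0) = 60
  1·m_1 + 4·m_2 + 1·m_3 = 6(Δ_2 - Δ_1) = -36
Natural end conditions: m_0 = m_3 = 0.
Hence m_0 = 0, m_1 = 92/5, m_2 = -68/5, m_3 = 0.

18.4000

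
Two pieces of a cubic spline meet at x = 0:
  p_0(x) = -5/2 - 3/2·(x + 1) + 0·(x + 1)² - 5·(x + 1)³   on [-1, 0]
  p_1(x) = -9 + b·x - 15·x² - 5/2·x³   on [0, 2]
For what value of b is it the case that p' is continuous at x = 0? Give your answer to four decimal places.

p_0'(x) = -3/2 + 0·(x + 1) - 15·(x + 1)², so p_0'(0) = -33/2. On the right, p_1'(0) = b, so b = -33/2.

-16.5000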